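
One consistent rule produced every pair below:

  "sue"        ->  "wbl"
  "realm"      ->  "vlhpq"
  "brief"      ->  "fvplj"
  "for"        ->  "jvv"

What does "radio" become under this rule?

The shift depends on letter class: consonant s→w is +4, but vowel u→b is +7. Two shifts are in play — +7 for a/e/i/o/u, +4 for every other letter.
On radio: r(cons)+4=v, a(vowel)+7=h, d(cons)+4=h, i(vowel)+7=p, o(vowel)+7=v.

vhhpv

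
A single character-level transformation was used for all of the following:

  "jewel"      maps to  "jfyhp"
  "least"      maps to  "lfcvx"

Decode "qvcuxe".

quartz

In jewel: j→j is +0, e→f is +1, w→y is +2, e→h is +3 — the shift increases by 1 each position. The shift increases by 1 at each position, starting from +0: 0, 1, 2, ….
Decoding qvcuxe: q−0=q, v−1=u, c−2=a, u−3=r, x−4=t, e−5=z.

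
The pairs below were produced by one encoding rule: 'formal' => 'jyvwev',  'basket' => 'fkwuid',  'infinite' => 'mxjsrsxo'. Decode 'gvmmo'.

click

Shifts by position in formal: pos 0: f→j (+4), pos 1: o→y (+10), pos 2: r→v (+4), pos 3: m→w (+10) — repeating every 2. A repeating key of period 2 is used — shifts +4, +10 over and over.
Reversing it on gvmmo: g−4=c, v−10=l, m−4=i, m−10=c, o−4=k.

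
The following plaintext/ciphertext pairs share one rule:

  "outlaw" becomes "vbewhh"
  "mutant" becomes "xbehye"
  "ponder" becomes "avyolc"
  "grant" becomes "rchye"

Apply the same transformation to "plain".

The shift depends on letter class: consonant t→e is +11, but vowel o→v is +7. The rule splits by letter class: vowels +7, consonants +11.
On plain: p(cons)+11=a, l(cons)+11=w, a(vowel)+7=h, i(vowel)+7=p, n(cons)+11=y.

awhpy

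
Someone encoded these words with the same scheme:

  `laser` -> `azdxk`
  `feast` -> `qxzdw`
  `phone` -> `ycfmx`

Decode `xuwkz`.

extra

Treating letters as 0–25, the rule is x ↦ 19x + 25 (mod 26).
Undoing it on xuwkz: x(23)→11·(23−25)≡4=e; u(20)→11·(20−25)≡23=x; w(22)→11·(22−25)≡19=t; k(10)→11·(10−25)≡17=r; z(25)→11·(25−25)≡0=a (all mod 26).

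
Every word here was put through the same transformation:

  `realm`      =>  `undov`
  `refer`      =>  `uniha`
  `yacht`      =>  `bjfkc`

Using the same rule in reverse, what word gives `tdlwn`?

quite

It's a Vigenère-style cipher with numeric key [3,9,3]: position i shifts by key[i mod 3].
Decoding tdlwn: t−3=q, d−9=u, l−3=i, w−3=t, n−9=e.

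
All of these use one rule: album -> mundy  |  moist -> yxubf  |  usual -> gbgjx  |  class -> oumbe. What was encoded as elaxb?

scoop

It's a Vigenère-style cipher with numeric key [12,9]: position i shifts by key[i mod 2].
Undoing it on elaxb: e−12=s, l−9=c, a−12=o, x−9=o, b−12=p.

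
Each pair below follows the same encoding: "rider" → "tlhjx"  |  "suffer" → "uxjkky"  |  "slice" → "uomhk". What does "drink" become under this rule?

Letter i (0-indexed) is shifted by i+2, so successive shifts are 2, 3, 4, ….
Applying it to drink: d+2=f, r+3=u, i+4=m, n+5=s, k+6=q.

fumsq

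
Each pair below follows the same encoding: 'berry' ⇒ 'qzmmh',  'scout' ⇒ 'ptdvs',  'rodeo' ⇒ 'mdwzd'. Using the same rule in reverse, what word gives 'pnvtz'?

b(1)→q(16) and e(4)→z(25) fit y≡3x+13 (mod 26); the inverse of 3 mod 26 is 9. Each letter's alphabet position (a=0..z=25) is mapped through 3·x+13 mod 26 — an affine cipher.
Undoing it on pnvtz: p(15)→9·(15−13)≡18=s; n(13)→9·(13−13)≡0=a; v(21)→9·(21−13)≡20=u; t(19)→9·(19−13)≡2=c; z(25)→9·(25−13)≡4=e (all mod 26).

sauce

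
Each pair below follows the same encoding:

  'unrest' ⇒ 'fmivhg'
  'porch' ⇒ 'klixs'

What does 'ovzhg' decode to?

least

Letters are reflected about the middle of the alphabet (position → 25−position): Atbash.
Reversing it on ovzhg: o↔l, v↔e, z↔a, h↔s, g↔t.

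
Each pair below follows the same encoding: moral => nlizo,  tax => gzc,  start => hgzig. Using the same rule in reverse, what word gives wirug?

Each pair mirrors across the alphabet (m↔n, o↔l, r↔i): positions sum to 25. This is the alphabet-reversal cipher (Atbash): a becomes z, b becomes y, etc.
Decoding wirug: w↔d, i↔r, r↔i, u↔f, g↔t.

drift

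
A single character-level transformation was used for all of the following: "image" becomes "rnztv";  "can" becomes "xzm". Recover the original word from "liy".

Each pair mirrors across the alphabet (i↔r, m↔n, a↔z): positions sum to 25. This is the alphabet-reversal cipher (Atbash): a becomes z, b becomes y, etc.
Undoing it on liy: l↔o, i↔r, y↔b.

orb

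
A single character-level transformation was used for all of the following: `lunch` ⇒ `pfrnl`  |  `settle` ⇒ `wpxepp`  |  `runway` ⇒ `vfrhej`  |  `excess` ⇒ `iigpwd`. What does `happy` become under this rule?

It's a Vigenère-style cipher with numeric key [4,11]: position i shifts by key[i mod 2].
Applying it to happy: h+4=l, a+11=l, p+4=t, p+11=a, y+4=c.

lltac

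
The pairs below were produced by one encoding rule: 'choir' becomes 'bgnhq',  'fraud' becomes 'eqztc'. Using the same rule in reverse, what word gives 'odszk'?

It's a constant shift of +25 (ROT25).
Reversing it on odszk: o−25=p, d−25=e, s−25=t, z−25=a, k−25=l.

petal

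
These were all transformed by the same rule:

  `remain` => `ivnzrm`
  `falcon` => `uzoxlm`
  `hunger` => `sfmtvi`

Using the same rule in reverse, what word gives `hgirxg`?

Each pair mirrors across the alphabet (r↔i, e↔v, m↔n): positions sum to 25. Letters are reflected about the middle of the alphabet (position → 25−position): Atbash.
Decoding hgirxg: h↔s, g↔t, i↔r, r↔i, x↔c, g↔t.

strict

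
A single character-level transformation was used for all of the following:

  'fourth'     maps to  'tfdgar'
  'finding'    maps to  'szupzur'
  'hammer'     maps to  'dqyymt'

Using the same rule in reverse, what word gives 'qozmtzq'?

enhance

The word is reversed, then every letter is shifted forward by 12.
Decoding qozmtzq: shift back: q−12=e, o−12=c, z−12=n, m−12=a, t−12=h, z−12=n, q−12=e → ecnahne; then reverse → enhance.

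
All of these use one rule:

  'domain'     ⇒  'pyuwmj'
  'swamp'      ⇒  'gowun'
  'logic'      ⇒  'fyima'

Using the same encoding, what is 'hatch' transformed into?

d(3)→p(15) and o(14)→y(24) fit y≡15x+22 (mod 26); the inverse of 15 mod 26 is 7. Each letter's alphabet position (a=0..z=25) is mapped through 15·x+22 mod 26 — an affine cipher.
On hatch: h(7)→15·7+22≡23=x; a(0)→15·0+22≡22=w; t(19)→15·19+22≡21=v; c(2)→15·2+22≡0=a; h(7)→15·7+22≡23=x (all mod 26).

xwvax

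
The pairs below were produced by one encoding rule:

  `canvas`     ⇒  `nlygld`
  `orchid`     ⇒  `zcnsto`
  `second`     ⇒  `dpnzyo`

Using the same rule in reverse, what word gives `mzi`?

Compare letters: c→n is +11, a→l is +11, n→y is +11 — a constant shift. Each letter is shifted forward by 11 in the alphabet (a Caesar shift of +11).
Reversing it on mzi: m−11=b, z−11=o, i−11=x.

box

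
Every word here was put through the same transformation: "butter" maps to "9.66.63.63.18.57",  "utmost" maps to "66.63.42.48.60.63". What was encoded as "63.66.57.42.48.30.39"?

turmoil

The formula is n = 3×(alphabet index, a=1) + 3.
Decoding 63.66.57.42.48.30.39: 63→(63−3)÷3=20=t, 66→(66−3)÷3=21=u, 57→(57−3)÷3=18=r, 42→(42−3)÷3=13=m, 48→(48−3)÷3=15=o, 30→(30−3)÷3=9=i, 39→(39−3)÷3=12=l.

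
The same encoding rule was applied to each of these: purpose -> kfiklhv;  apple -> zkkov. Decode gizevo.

Each pair mirrors across the alphabet (p↔k, u↔f, r↔i): positions sum to 25. Letters are reflected about the middle of the alphabet (position → 25−position): Atbash.
Undoing it on gizevo: g↔t, i↔r, z↔a, e↔v, v↔e, o↔l.

travel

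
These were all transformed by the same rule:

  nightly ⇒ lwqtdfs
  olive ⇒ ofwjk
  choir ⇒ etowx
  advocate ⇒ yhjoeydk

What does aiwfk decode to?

n(13)→l(11) and i(8)→w(22) fit y≡3x+24 (mod 26); the inverse of 3 mod 26 is 9. Each letter's alphabet position (a=0..z=25) is mapped through 3·x+24 mod 26 — an affine cipher.
Undoing it on aiwfk: a(0)→9·(0−24)≡18=s; i(8)→9·(8−24)≡12=m; w(22)→9·(22−24)≡8=i; f(5)→9·(5−24)≡11=l; k(10)→9·(10−24)≡4=e (all mod 26).

smile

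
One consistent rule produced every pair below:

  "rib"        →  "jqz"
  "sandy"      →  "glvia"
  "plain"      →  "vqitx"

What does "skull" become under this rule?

ttcsa

The output letters match the input read backwards, each shifted +8: rib reversed is bir. Two steps: reverse the string, then apply a Caesar shift of +8.
On skull: reverse → lluks; then shift: l+8=t, l+8=t, u+8=c, k+8=s, s+8=a.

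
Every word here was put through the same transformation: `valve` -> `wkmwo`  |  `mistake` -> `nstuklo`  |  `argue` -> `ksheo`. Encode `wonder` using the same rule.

xyoeos

Vowels shift forward by 10 and consonants shift forward by 1.
On wonder: w(cons)+1=x, o(vowel)+10=y, n(cons)+1=o, d(cons)+1=e, e(vowel)+10=o, r(cons)+1=s.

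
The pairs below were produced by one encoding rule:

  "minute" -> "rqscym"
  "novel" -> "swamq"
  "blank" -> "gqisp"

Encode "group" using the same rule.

lwwcu

The shift depends on letter class: consonant m→r is +5, but vowel i→q is +8. Two shifts are in play — +8 for a/e/i/o/u, +5 for every other letter.
On group: g(cons)+5=l, r(cons)+5=w, o(vowel)+8=w, u(vowel)+8=c, p(cons)+5=u.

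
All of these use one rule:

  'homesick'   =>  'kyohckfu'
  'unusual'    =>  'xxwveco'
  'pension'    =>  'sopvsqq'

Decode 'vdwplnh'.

It's a Vigenère-style cipher with numeric key [3,10,2]: position i shifts by key[i mod 3].
Decoding vdwplnh: v−3=s, d−10=t, w−2=u, p−3=m, l−10=b, n−2=l, h−3=e.

stumble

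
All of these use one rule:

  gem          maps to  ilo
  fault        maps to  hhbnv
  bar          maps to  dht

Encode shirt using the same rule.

The shift depends on letter class: consonant g→i is +2, but vowel e→l is +7. Two shifts are in play — +7 for a/e/i/o/u, +2 for every other letter.
Applying it to shirt: s(cons)+2=u, h(cons)+2=j, i(vowel)+7=p, r(cons)+2=t, t(cons)+2=v.

ujptv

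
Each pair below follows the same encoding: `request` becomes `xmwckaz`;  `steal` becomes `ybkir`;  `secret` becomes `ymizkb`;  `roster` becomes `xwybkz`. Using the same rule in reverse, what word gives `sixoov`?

The shifts repeat in a cycle of length 2: positions 0,1,… shift by +6, +8, then the pattern repeats.
Reversing it on sixoov: s−6=m, i−8=a, x−6=r, o−8=g, o−6=i, v−8=n.

margin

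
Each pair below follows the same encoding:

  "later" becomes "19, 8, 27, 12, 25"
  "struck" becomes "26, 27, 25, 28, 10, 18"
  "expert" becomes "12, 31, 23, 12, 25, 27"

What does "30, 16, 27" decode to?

Letters become their 1-based position plus 7 (so a→8, b→9, …).
Reversing it on 30, 16, 27: 30→(30−7)÷1=23=w, 16→(16−7)÷1=9=i, 27→(27−7)÷1=20=t.

wit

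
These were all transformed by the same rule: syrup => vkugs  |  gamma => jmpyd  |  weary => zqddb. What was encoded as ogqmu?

The shifts repeat in a cycle of length 2: positions 0,1,… shift by +3, +12, then the pattern repeats.
Undoing it on ogqmu: o−3=l, g−12=u, q−3=n, m−12=a, u−3=r.

lunar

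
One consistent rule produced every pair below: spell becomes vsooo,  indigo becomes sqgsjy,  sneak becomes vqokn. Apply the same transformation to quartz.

tekuwc

Two shifts are in play — +10 for a/e/i/o/u, +3 for every other letter.
Applying it to quartz: q(cons)+3=t, u(vowel)+10=e, a(vowel)+10=k, r(cons)+3=u, t(cons)+3=w, z(cons)+3=c.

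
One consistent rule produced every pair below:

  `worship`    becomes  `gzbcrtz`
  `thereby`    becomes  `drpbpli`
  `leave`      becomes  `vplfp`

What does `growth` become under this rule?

The rule splits by letter class: vowels +11, consonants +10.
For growth: g(cons)+10=q, r(cons)+10=b, o(vowel)+11=z, w(cons)+10=g, t(cons)+10=d, h(cons)+10=r.

qbzgdr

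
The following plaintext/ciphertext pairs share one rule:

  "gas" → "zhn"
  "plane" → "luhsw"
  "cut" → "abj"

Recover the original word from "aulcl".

event

The output letters match the input read backwards, each shifted +7: gas reversed is sag. Read the word backwards and shift each letter +7.
Decoding aulcl: shift back: a−7=t, u−7=n, l−7=e, c−7=v, l−7=e → tneve; then reverse → event.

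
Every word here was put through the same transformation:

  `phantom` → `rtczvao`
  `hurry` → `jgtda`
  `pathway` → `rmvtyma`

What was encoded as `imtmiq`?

A repeating key of period 2 is used — shifts +2, +12 over and over.
Decoding imtmiq: i−2=g, m−12=a, t−2=r, m−12=a, i−2=g, q−12=e.

garage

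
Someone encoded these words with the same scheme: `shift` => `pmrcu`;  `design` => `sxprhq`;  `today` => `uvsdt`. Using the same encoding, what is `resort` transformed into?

kxpvku

Treating letters as 0–25, the rule is x ↦ 5x + 3 (mod 26).
For resort: r(17)→5·17+3≡10=k; e(4)→5·4+3≡23=x; s(18)→5·18+3≡15=p; o(14)→5·14+3≡21=v; r(17)→5·17+3≡10=k; t(19)→5·19+3≡20=u (all mod 26).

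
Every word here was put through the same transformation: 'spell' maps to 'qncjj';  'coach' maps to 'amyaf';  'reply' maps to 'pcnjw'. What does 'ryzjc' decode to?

table

Every letter moves 24 places later in the alphabet, wrapping around z→a.
Decoding ryzjc: r−24=t, y−24=a, z−24=b, j−24=l, c−24=e.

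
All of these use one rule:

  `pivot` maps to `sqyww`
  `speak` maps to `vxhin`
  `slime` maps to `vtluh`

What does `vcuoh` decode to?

Shifts by position in pivot: pos 0: p→s (+3), pos 1: i→q (+8), pos 2: v→y (+3), pos 3: o→w (+8) — repeating every 2. A repeating key of period 2 is used — shifts +3, +8 over and over.
Undoing it on vcuoh: v−3=s, c−8=u, u−3=r, o−8=g, h−3=e.

surge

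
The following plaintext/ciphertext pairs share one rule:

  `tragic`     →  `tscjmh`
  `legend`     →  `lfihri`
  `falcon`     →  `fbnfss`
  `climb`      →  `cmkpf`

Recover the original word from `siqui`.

shore

In tragic: t→t is +0, r→s is +1, a→c is +2, g→j is +3 — the shift increases by 1 each position. The shift increases by 1 at each position, starting from +0: 0, 1, 2, ….
Reversing it on siqui: s−0=s, i−1=h, q−2=o, u−3=r, i−4=e.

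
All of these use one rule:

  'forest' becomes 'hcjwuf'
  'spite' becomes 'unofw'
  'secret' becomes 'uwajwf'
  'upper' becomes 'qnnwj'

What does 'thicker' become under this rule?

f(5)→h(7) and o(14)→c(2) fit y≡11x+4 (mod 26); the inverse of 11 mod 26 is 19. Treating letters as 0–25, the rule is x ↦ 11x + 4 (mod 26).
On thicker: t(19)→11·19+4≡5=f; h(7)→11·7+4≡3=d; i(8)→11·8+4≡14=o; c(2)→11·2+4≡0=a; k(10)→11·10+4≡10=k; e(4)→11·4+4≡22=w; r(17)→11·17+4≡9=j (all mod 26).

fdoakwj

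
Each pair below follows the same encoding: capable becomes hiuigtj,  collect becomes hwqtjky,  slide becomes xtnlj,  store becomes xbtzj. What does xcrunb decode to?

summit

The shifts repeat in a cycle of length 2: positions 0,1,… shift by +5, +8, then the pattern repeats.
Decoding xcrunb: x−5=s, c−8=u, r−5=m, u−8=m, n−5=i, b−8=t.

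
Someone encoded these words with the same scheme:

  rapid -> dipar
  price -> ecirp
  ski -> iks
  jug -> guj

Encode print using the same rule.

The output letters match the input read backwards: rapid reversed is dipar. The word is simply reversed.
Applying it to print: reverse → tnirp.

tnirp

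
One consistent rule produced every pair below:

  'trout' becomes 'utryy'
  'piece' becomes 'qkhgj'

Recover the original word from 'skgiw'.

In trout: t→u is +1, r→t is +2, o→r is +3, u→y is +4 — the shift increases by 1 each position. Each letter shifts forward by (position + 1), i.e. 1, 2, 3, … — the shift grows by one for each successive letter.
Decoding skgiw: s−1=r, k−2=i, g−3=d, i−4=e, w−5=r.

rider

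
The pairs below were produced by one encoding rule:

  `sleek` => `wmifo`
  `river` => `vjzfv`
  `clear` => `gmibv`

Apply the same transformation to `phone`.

Shifts by position in sleek: pos 0: s→w (+4), pos 1: l→m (+1), pos 2: e→i (+4), pos 3: e→f (+1) — repeating every 2. The shifts repeat in a cycle of length 2: positions 0,1,… shift by +4, +1, then the pattern repeats.
For phone: p+4=t, h+1=i, o+4=s, n+1=o, e+4=i.

tisoi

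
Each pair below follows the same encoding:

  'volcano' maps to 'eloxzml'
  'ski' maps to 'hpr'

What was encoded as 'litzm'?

organ

Each pair mirrors across the alphabet (v↔e, o↔l, l↔o): positions sum to 25. This is the alphabet-reversal cipher (Atbash): a becomes z, b becomes y, etc.
Reversing it on litzm: l↔o, i↔r, t↔g, z↔a, m↔n.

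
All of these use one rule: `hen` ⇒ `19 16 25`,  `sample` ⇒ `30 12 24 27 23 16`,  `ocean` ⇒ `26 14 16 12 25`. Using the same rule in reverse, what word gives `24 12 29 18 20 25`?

Letters become their 1-based position plus 11 (so a→12, b→13, …).
Reversing it on 24 12 29 18 20 25: 24→(24−11)÷1=13=m, 12→(12−11)÷1=1=a, 29→(29−11)÷1=18=r, 18→(18−11)÷1=7=g, 20→(20−11)÷1=9=i, 25→(25−11)÷1=14=n.

margin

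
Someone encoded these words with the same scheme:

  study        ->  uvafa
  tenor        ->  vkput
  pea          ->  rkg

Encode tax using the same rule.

vgz

Vowels shift forward by 6 and consonants shift forward by 2.
Applying it to tax: t(cons)+2=v, a(vowel)+6=g, x(cons)+2=z.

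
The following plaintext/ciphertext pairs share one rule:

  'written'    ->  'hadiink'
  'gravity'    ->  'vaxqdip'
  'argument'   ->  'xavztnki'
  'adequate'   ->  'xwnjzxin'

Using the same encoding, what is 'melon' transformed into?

w(22)→h(7) and r(17)→a(0) fit y≡17x+23 (mod 26); the inverse of 17 mod 26 is 23. Treating letters as 0–25, the rule is x ↦ 17x + 23 (mod 26).
Applying it to melon: m(12)→17·12+23≡19=t; e(4)→17·4+23≡13=n; l(11)→17·11+23≡2=c; o(14)→17·14+23≡1=b; n(13)→17·13+23≡10=k (all mod 26).

tncbk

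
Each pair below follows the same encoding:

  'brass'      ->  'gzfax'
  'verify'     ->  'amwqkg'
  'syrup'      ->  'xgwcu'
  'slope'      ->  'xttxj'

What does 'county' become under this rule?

hwzvyg

The shifts repeat in a cycle of length 2: positions 0,1,… shift by +5, +8, then the pattern repeats.
Applying it to county: c+5=h, o+8=w, u+5=z, n+8=v, t+5=y, y+8=g.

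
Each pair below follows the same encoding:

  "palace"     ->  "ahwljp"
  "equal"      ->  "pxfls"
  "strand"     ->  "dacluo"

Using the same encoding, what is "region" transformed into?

A repeating key of period 3 is used — shifts +11, +7, +11 over and over.
Applying it to region: r+11=c, e+7=l, g+11=r, i+11=t, o+7=v, n+11=y.

clrtvy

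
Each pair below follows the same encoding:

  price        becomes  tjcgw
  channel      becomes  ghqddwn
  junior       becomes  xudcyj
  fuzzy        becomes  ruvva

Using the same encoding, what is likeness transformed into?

p(15)→t(19) and r(17)→j(9) fit y≡21x+16 (mod 26); the inverse of 21 mod 26 is 5. Treating letters as 0–25, the rule is x ↦ 21x + 16 (mod 26).
For likeness: l(11)→21·11+16≡13=n; i(8)→21·8+16≡2=c; k(10)→21·10+16≡18=s; e(4)→21·4+16≡22=w; n(13)→21·13+16≡3=d; e(4)→21·4+16≡22=w; s(18)→21·18+16≡4=e; s(18)→21·18+16≡4=e (all mod 26).

ncswdwee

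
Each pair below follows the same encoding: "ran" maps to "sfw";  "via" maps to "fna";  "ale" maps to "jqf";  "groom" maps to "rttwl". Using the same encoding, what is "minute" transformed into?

The output letters match the input read backwards, each shifted +5: ran reversed is nar. The word is reversed, then every letter is shifted forward by 5.
Applying it to minute: reverse → etunim; then shift: e+5=j, t+5=y, u+5=z, n+5=s, i+5=n, m+5=r.

jyzsnr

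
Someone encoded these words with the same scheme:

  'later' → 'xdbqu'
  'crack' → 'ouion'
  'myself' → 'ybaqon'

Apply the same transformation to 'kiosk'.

Shifts by position in later: pos 0: l→x (+12), pos 1: a→d (+3), pos 2: t→b (+8), pos 3: e→q (+12), pos 4: r→u (+3) — repeating every 3. The shifts repeat in a cycle of length 3: positions 0,1,… shift by +12, +3, +8, then the pattern repeats.
For kiosk: k+12=w, i+3=l, o+8=w, s+12=e, k+3=n.

wlwen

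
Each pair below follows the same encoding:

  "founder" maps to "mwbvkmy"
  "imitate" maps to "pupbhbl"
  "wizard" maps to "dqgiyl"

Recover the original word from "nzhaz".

Shifts by position in founder: pos 0: f→m (+7), pos 1: o→w (+8), pos 2: u→b (+7), pos 3: n→v (+8) — repeating every 2. It's a Vigenère-style cipher with numeric key [7,8]: position i shifts by key[i mod 2].
Decoding nzhaz: n−7=g, z−8=r, h−7=a, a−8=s, z−7=s.

grass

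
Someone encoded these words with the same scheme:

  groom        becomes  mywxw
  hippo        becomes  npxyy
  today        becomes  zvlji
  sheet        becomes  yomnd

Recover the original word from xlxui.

reply

In groom: g→m is +6, r→y is +7, o→w is +8, o→x is +9 — the shift increases by 1 each position. Letter i (0-indexed) is shifted by i+6, so successive shifts are 6, 7, 8, ….
Decoding xlxui: x−6=r, l−7=e, x−8=p, u−9=l, i−10=y.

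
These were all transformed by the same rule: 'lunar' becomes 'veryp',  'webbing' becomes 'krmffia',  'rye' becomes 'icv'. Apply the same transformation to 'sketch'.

lgxiow

The output letters match the input read backwards, each shifted +4: lunar reversed is ranul. The word is reversed, then every letter is shifted forward by 4.
For sketch: reverse → hcteks; then shift: h+4=l, c+4=g, t+4=x, e+4=i, k+4=o, s+4=w.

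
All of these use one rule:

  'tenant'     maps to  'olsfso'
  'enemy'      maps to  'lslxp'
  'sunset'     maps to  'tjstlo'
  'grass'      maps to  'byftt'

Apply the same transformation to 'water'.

This is an affine cipher: with a=0,…,z=25, each position x becomes (21x+5) mod 26.
For water: w(22)→21·22+5≡25=z; a(0)→21·0+5≡5=f; t(19)→21·19+5≡14=o; e(4)→21·4+5≡11=l; r(17)→21·17+5≡24=y (all mod 26).

zfoly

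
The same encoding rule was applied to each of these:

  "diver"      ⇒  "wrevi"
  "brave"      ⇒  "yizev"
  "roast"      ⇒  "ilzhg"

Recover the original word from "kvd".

pew

Each pair mirrors across the alphabet (d↔w, i↔r, v↔e): positions sum to 25. This is the alphabet-reversal cipher (Atbash): a becomes z, b becomes y, etc.
Reversing it on kvd: k↔p, v↔e, d↔w.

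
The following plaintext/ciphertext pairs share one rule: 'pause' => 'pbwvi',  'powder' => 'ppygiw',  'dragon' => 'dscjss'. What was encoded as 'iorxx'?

input

In pause: p→p is +0, a→b is +1, u→w is +2, s→v is +3 — the shift increases by 1 each position. Letter i (0-indexed) is shifted by i+0, so successive shifts are 0, 1, 2, ….
Undoing it on iorxx: i−0=i, o−1=n, r−2=p, x−3=u, x−4=t.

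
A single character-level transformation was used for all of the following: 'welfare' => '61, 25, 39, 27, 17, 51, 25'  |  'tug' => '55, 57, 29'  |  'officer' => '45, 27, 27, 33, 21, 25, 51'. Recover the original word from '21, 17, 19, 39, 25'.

cable

w(#23)→61 and e(#5)→25: differences scale by 2, so n = 2·pos + 15. Each letter becomes 2×(its alphabet position, a=1..z=26) + 15.
Reversing it on 21, 17, 19, 39, 25: 21→(21−15)÷2=3=c, 17→(17−15)÷2=1=a, 19→(19−15)÷2=2=b, 39→(39−15)÷2=12=l, 25→(25−15)÷2=5=e.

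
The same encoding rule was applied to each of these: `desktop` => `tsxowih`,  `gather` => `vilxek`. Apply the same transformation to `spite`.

The output letters match the input read backwards, each shifted +4: desktop reversed is potksed. Read the word backwards and shift each letter +4.
On spite: reverse → etips; then shift: e+4=i, t+4=x, i+4=m, p+4=t, s+4=w.

ixmtw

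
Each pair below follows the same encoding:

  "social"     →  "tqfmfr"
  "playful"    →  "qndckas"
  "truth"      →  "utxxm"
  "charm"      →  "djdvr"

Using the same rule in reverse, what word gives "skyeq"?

rival

The shift increases by 1 at each position, starting from +1: 1, 2, 3, ….
Reversing it on skyeq: s−1=r, k−2=i, y−3=v, e−4=a, q−5=l.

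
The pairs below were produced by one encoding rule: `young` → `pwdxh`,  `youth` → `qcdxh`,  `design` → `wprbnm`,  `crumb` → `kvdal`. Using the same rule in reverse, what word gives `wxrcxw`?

Two steps: reverse the string, then apply a Caesar shift of +9.
Decoding wxrcxw: shift back: w−9=n, x−9=o, r−9=i, c−9=t, x−9=o, w−9=n → noiton; then reverse → notion.

notion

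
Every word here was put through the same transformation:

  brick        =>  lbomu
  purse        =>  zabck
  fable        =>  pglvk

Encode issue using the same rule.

occak

The shift depends on letter class: consonant b→l is +10, but vowel i→o is +6. Vowels shift forward by 6 and consonants shift forward by 10.
Applying it to issue: i(vowel)+6=o, s(cons)+10=c, s(cons)+10=c, u(vowel)+6=a, e(vowel)+6=k.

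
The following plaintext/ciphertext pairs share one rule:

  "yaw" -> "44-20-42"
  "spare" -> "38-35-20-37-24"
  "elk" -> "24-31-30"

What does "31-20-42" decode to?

The number is (letter's place in the alphabet, a=1) + 19.
Reversing it on 31-20-42: 31→(31−19)÷1=12=l, 20→(20−19)÷1=1=a, 42→(42−19)÷1=23=w.

law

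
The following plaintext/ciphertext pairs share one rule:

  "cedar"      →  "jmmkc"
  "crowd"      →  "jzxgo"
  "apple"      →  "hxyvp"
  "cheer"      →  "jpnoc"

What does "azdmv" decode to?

The shift increases by 1 at each position, starting from +7: 7, 8, 9, ….
Decoding azdmv: a−7=t, z−8=r, d−9=u, m−10=c, v−11=k.

truck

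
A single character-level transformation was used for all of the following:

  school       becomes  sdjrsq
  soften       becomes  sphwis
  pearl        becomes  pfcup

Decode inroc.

Each letter shifts forward by its position index (0, 1, 2, …) — the shift grows by one for each successive letter.
Reversing it on inroc: i−0=i, n−1=m, r−2=p, o−3=l, c−4=y.

imply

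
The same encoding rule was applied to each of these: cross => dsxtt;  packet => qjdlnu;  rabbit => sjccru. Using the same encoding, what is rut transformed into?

sdu

Two shifts are in play — +9 for a/e/i/o/u, +1 for every other letter.
Applying it to rut: r(cons)+1=s, u(vowel)+9=d, t(cons)+1=u.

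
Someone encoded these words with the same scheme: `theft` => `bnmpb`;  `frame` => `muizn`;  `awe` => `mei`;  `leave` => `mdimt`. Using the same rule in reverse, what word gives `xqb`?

tip

The output letters match the input read backwards, each shifted +8: theft reversed is tfeht. Read the word backwards and shift each letter +8.
Undoing it on xqb: shift back: x−8=p, q−8=i, b−8=t → pit; then reverse → tip.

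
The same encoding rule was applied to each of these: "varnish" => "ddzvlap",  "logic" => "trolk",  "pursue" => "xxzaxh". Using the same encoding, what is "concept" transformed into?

krvkhxb

The shift depends on letter class: consonant v→d is +8, but vowel a→d is +3. Vowels shift forward by 3 and consonants shift forward by 8.
On concept: c(cons)+8=k, o(vowel)+3=r, n(cons)+8=v, c(cons)+8=k, e(vowel)+3=h, p(cons)+8=x, t(cons)+8=b.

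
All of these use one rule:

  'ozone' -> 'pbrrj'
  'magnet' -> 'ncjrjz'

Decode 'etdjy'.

In ozone: o→p is +1, z→b is +2, o→r is +3, n→r is +4 — the shift increases by 1 each position. Each letter shifts forward by (position + 1), i.e. 1, 2, 3, … — the shift grows by one for each successive letter.
Undoing it on etdjy: e−1=d, t−2=r, d−3=a, j−4=f, y−5=t.

draft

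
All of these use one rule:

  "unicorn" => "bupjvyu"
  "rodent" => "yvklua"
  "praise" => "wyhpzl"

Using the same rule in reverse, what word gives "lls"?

Compare letters: u→b is +7, n→u is +7, i→p is +7 — a constant shift. It's a constant shift of +7 (ROT7).
Undoing it on lls: l−7=e, l−7=e, s−7=l.

eel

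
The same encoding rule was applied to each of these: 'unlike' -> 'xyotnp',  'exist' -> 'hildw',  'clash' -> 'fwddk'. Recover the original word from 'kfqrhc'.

hunger

Shifts by position in unlike: pos 0: u→x (+3), pos 1: n→y (+11), pos 2: l→o (+3), pos 3: i→t (+11) — repeating every 2. The shifts repeat in a cycle of length 2: positions 0,1,… shift by +3, +11, then the pattern repeats.
Decoding kfqrhc: k−3=h, f−11=u, q−3=n, r−11=g, h−3=e, c−11=r.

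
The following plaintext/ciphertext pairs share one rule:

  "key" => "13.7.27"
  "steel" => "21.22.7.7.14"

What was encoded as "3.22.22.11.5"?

attic

Each letter is replaced by its alphabet position (a=1..z=26) + 2.
Reversing it on 3.22.22.11.5: 3→(3−2)÷1=1=a, 22→(22−2)÷1=20=t, 22→(22−2)÷1=20=t, 11→(11−2)÷1=9=i, 5→(5−2)÷1=3=c.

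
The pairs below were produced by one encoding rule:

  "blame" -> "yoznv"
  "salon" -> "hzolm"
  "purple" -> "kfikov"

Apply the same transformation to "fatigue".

uzgrtfv

b(1)→y(24) and l(11)→o(14) fit y≡25x+25 (mod 26); the inverse of 25 mod 26 is 25. This is an affine cipher: with a=0,…,z=25, each position x becomes (25x+25) mod 26.
For fatigue: f(5)→25·5+25≡20=u; a(0)→25·0+25≡25=z; t(19)→25·19+25≡6=g; i(8)→25·8+25≡17=r; g(6)→25·6+25≡19=t; u(20)→25·20+25≡5=f; e(4)→25·4+25≡21=v (all mod 26).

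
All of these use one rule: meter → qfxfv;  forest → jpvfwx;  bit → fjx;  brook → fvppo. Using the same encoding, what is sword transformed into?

wapvh

The shift depends on letter class: consonant m→q is +4, but vowel e→f is +1. The rule splits by letter class: vowels +1, consonants +4.
For sword: s(cons)+4=w, w(cons)+4=a, o(vowel)+1=p, r(cons)+4=v, d(cons)+4=h.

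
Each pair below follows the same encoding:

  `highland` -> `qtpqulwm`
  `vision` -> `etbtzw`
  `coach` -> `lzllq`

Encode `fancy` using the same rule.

The shift depends on letter class: consonant h→q is +9, but vowel i→t is +11. Two shifts are in play — +11 for a/e/i/o/u, +9 for every other letter.
On fancy: f(cons)+9=o, a(vowel)+11=l, n(cons)+9=w, c(cons)+9=l, y(cons)+9=h.

olwlh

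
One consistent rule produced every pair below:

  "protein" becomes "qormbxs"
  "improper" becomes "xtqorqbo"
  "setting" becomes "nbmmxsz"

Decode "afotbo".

p(15)→q(16) and r(17)→o(14) fit y≡25x+5 (mod 26); the inverse of 25 mod 26 is 25. Treating letters as 0–25, the rule is x ↦ 25x + 5 (mod 26).
Undoing it on afotbo: a(0)→25·(0−5)≡5=f; f(5)→25·(5−5)≡0=a; o(14)→25·(14−5)≡17=r; t(19)→25·(19−5)≡12=m; b(1)→25·(1−5)≡4=e; o(14)→25·(14−5)≡17=r (all mod 26).

farmer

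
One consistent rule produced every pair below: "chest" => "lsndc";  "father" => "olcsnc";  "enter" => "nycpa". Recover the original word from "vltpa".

Shifts by position in chest: pos 0: c→l (+9), pos 1: h→s (+11), pos 2: e→n (+9), pos 3: s→d (+11) — repeating every 2. It's a Vigenère-style cipher with numeric key [9,11]: position i shifts by key[i mod 2].
Reversing it on vltpa: v−9=m, l−11=a, t−9=k, p−11=e, a−9=r.

maker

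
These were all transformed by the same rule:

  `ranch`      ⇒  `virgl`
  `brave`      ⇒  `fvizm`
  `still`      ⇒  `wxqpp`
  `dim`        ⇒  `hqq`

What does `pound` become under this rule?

The rule splits by letter class: vowels +8, consonants +4.
On pound: p(cons)+4=t, o(vowel)+8=w, u(vowel)+8=c, n(cons)+4=r, d(cons)+4=h.

twcrh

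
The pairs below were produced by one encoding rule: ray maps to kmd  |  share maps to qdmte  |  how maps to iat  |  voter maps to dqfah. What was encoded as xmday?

moral

The output letters match the input read backwards, each shifted +12: ray reversed is yar. The word is reversed, then every letter is shifted forward by 12.
Reversing it on xmday: shift back: x−12=l, m−12=a, d−12=r, a−12=o, y−12=m → larom; then reverse → moral.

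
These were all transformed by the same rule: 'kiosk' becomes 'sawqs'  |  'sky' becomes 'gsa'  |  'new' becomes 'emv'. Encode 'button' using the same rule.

The word is reversed, then every letter is shifted forward by 8.
For button: reverse → nottub; then shift: n+8=v, o+8=w, t+8=b, t+8=b, u+8=c, b+8=j.

vwbbcj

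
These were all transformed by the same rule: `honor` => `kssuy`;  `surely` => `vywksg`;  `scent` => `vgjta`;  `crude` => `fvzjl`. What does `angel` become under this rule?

drlks

In honor: h→k is +3, o→s is +4, n→s is +5, o→u is +6 — the shift increases by 1 each position. The shift increases by 1 at each position, starting from +3: 3, 4, 5, ….
On angel: a+3=d, n+4=r, g+5=l, e+6=k, l+7=s.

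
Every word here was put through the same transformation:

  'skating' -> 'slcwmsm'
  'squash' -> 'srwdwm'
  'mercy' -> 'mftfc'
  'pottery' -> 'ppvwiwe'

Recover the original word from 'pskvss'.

In skating: s→s is +0, k→l is +1, a→c is +2, t→w is +3 — the shift increases by 1 each position. Each letter shifts forward by its position index (0, 1, 2, …) — the shift grows by one for each successive letter.
Reversing it on pskvss: p−0=p, s−1=r, k−2=i, v−3=s, s−4=o, s−5=n.

prison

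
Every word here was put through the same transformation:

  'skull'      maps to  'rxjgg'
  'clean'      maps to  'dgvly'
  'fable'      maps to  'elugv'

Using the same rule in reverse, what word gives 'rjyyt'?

s(18)→r(17) and k(10)→x(23) fit y≡9x+11 (mod 26); the inverse of 9 mod 26 is 3. This is an affine cipher: with a=0,…,z=25, each position x becomes (9x+11) mod 26.
Decoding rjyyt: r(17)→3·(17−11)≡18=s; j(9)→3·(9−11)≡20=u; y(24)→3·(24−11)≡13=n; y(24)→3·(24−11)≡13=n; t(19)→3·(19−11)≡24=y (all mod 26).

sunny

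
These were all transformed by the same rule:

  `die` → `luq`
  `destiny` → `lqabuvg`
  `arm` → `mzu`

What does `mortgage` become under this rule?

The shift depends on letter class: consonant d→l is +8, but vowel i→u is +12. The rule splits by letter class: vowels +12, consonants +8.
On mortgage: m(cons)+8=u, o(vowel)+12=a, r(cons)+8=z, t(cons)+8=b, g(cons)+8=o, a(vowel)+12=m, g(cons)+8=o, e(vowel)+12=q.

uazbomoq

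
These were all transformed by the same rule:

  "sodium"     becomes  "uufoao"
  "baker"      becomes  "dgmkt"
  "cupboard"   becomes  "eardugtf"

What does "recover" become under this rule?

tkeuxkt

Vowels shift forward by 6 and consonants shift forward by 2.
Applying it to recover: r(cons)+2=t, e(vowel)+6=k, c(cons)+2=e, o(vowel)+6=u, v(cons)+2=x, e(vowel)+6=k, r(cons)+2=t.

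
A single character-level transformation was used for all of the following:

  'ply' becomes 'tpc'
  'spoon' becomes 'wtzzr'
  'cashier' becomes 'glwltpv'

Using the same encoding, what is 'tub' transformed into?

The shift depends on letter class: consonant p→t is +4, but vowel o→z is +11. The rule splits by letter class: vowels +11, consonants +4.
On tub: t(cons)+4=x, u(vowel)+11=f, b(cons)+4=f.

xff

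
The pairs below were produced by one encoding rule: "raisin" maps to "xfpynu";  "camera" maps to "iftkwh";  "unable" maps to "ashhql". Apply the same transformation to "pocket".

vtjqja

Shifts by position in raisin: pos 0: r→x (+6), pos 1: a→f (+5), pos 2: i→p (+7), pos 3: s→y (+6), pos 4: i→n (+5), pos 5: n→u (+7) — repeating every 3. The shifts repeat in a cycle of length 3: positions 0,1,… shift by +6, +5, +7, then the pattern repeats.
Applying it to pocket: p+6=v, o+5=t, c+7=j, k+6=q, e+5=j, t+7=a.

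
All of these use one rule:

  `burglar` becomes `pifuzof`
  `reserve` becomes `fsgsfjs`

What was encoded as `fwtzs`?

rifle

Compare letters: b→p is +14, u→i is +14, r→f is +14 — a constant shift. It's a constant shift of +14 (ROT14).
Decoding fwtzs: f−14=r, w−14=i, t−14=f, z−14=l, s−14=e.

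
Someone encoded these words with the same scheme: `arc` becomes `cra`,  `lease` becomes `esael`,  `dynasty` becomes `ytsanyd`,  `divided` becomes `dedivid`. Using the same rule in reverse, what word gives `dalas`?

salad

The output letters match the input read backwards: arc reversed is cra. It's just the letters in reverse order.
Undoing it on dalas: then reverse → salad.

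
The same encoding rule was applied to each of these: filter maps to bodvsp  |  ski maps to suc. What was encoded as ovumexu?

knuckle

Read the word backwards and shift each letter +10.
Undoing it on ovumexu: shift back: o−10=e, v−10=l, u−10=k, m−10=c, e−10=u, x−10=n, u−10=k → elkcunk; then reverse → knuckle.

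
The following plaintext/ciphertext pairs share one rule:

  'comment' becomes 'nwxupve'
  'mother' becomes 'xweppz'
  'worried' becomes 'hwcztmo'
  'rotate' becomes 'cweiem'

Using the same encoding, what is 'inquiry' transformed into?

tvbctzj

Shifts by position in comment: pos 0: c→n (+11), pos 1: o→w (+8), pos 2: m→x (+11), pos 3: m→u (+8) — repeating every 2. It's a Vigenère-style cipher with numeric key [11,8]: position i shifts by key[i mod 2].
For inquiry: i+11=t, n+8=v, q+11=b, u+8=c, i+11=t, r+8=z, y+11=j.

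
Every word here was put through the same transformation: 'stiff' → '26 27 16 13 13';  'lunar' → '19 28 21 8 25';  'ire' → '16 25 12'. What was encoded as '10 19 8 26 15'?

The number is (letter's place in the alphabet, a=1) + 7.
Decoding 10 19 8 26 15: 10→(10−7)÷1=3=c, 19→(19−7)÷1=12=l, 8→(8−7)÷1=1=a, 26→(26−7)÷1=19=s, 15→(15−7)÷1=8=h.

clash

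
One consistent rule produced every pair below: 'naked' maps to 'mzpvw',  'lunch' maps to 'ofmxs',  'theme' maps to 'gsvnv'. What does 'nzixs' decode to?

Letters are reflected about the middle of the alphabet (position → 25−position): Atbash.
Decoding nzixs: n↔m, z↔a, i↔r, x↔c, s↔h.

march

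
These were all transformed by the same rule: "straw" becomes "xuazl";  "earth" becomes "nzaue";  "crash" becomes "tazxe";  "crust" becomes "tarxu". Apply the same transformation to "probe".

gajwn

s(18)→x(23) and t(19)→u(20) fit y≡23x+25 (mod 26); the inverse of 23 mod 26 is 17. Each letter's alphabet position (a=0..z=25) is mapped through 23·x+25 mod 26 — an affine cipher.
On probe: p(15)→23·15+25≡6=g; r(17)→23·17+25≡0=a; o(14)→23·14+25≡9=j; b(1)→23·1+25≡22=w; e(4)→23·4+25≡13=n (all mod 26).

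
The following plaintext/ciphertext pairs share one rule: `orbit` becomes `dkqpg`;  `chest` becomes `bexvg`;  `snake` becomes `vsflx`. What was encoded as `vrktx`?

Treating letters as 0–25, the rule is x ↦ 11x + 5 (mod 26).
Decoding vrktx: v(21)→19·(21−5)≡18=s; r(17)→19·(17−5)≡20=u; k(10)→19·(10−5)≡17=r; t(19)→19·(19−5)≡6=g; x(23)→19·(23−5)≡4=e (all mod 26).

surge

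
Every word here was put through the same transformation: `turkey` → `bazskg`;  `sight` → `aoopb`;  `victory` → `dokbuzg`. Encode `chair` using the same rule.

kpgoz

The shift depends on letter class: consonant t→b is +8, but vowel u→a is +6. The rule splits by letter class: vowels +6, consonants +8.
For chair: c(cons)+8=k, h(cons)+8=p, a(vowel)+6=g, i(vowel)+6=o, r(cons)+8=z.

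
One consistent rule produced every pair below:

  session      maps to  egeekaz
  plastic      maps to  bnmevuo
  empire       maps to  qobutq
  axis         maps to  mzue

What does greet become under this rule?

stqqv

Shifts by position in session: pos 0: s→e (+12), pos 1: e→g (+2), pos 2: s→e (+12), pos 3: s→e (+12), pos 4: i→k (+2), pos 5: o→a (+12) — repeating every 3. It's a Vigenère-style cipher with numeric key [12,2,12]: position i shifts by key[i mod 3].
Applying it to greet: g+12=s, r+2=t, e+12=q, e+12=q, t+2=v.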